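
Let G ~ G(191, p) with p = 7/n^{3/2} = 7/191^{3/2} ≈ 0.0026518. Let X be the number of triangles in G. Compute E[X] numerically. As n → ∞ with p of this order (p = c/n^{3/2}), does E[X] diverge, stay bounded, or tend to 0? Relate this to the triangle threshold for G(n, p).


Number of potential triangles: C(191, 3) = 1143135.
Each occurs with probability p³ ≈ (0.0026518)³ ≈ 1.8648503e-08.
By linearity: E[X] = C(191, 3)·p³ ≈ 1143135 · 1.8648503e-08 ≈ 0.02132.
Since α = 3/2 > 1, p = c/n^{3/2} = o(1/n) is below the triangle threshold p ~ 1/n. Asymptotically E[X] ~ (c³/6)·n^{3(1−α)} = (7³/6)·n^{-1.5} → 0, so by Markov's inequality G has no triangles w.h.p.

E[X] ≈ 0.02132; in regime p = Θ(1/n^{3/2}) E[X] tends to 0 (below the triangle threshold p ~ 1/n).


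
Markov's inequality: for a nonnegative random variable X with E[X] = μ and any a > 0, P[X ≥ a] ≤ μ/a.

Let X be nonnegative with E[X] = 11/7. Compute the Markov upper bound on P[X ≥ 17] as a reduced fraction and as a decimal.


μ = E[X] = 11/7, a = 17.
Markov: P[X ≥ 17] ≤ μ/a = (11/7)/17 = 11/119.
Numerically: ≈ 0.092.
(Since a = 17 > μ = 1.571, the bound 11/119 is < 1 and informative.)

P[X ≥ 17] ≤ 11/119 ≈ 0.092.


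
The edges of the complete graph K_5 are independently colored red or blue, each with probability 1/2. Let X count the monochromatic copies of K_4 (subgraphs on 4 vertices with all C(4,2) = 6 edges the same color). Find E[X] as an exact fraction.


Let X = Σ_S X_S over the C(5, 4) = 5 subsets S of size 4, where X_S = 1 if the K_4 on S is monochromatic.
For a fixed S, the K_4 on S has C(4, 2) = 6 edges. P[all 6 edges red] = (1/2)^6, and likewise for blue, so P[monochromatic] = 2·(1/2)^6 = 2^{1 − 6} = 1/32.
By linearity: E[X] = C(5, 4) · 2^{1 − 6} = 5 · 1/32 = 5/32.
Numerically: E[X] ≈ 0.15625.

E[X] = C(5,4)·2^(1−C(4,2)) = 5/32 ≈ 0.15625.


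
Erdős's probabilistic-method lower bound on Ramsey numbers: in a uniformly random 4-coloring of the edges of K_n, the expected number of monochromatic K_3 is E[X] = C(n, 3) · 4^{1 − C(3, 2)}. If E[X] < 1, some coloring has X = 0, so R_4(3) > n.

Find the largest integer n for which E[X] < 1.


We need C(n, 3) · 4^{1 − 3} < 1, i.e. C(n, 3) < 4^{3 − 1} = 16.
Check values of n near the boundary:
  n = 3: C(3, 3) = 1; 1 < 16? YES
  n = 4: C(4, 3) = 4; 4 < 16? YES
  n = 5: C(5, 3) = 10; 10 < 16? YES
  n = 6: C(6, 3) = 20; 20 < 16? NO
The largest n with C(n, 3) < 16 is n = 5 (where E[X] = 5/8 ≈ 0.6250000). Hence R_4(3) > 5, i.e. R_4(3) ≥ 6.

Largest n = 5; hence R_4(3) > 5.


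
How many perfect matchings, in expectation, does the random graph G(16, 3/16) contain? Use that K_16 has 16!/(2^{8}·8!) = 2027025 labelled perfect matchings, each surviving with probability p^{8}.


K_16 has 16!/(2^{8}·8!) = 2027025 labelled perfect matchings.
For each such perfect matching H, let X_H = 1 if all 8 edges of H are present in G. Then P[X_H = 1] = p^{8} = (3/16)^{8} = 6561/4294967296.
By linearity: E[X] = Σ_H E[X_H] = 2027025 · p^{8} = 2027025 · 6561/4294967296 = 13299311025/4294967296.
Numerically: E[X] ≈ 3.0965.

E[X] = 2027025 · (3/16)^{8} = 13299311025/4294967296 ≈ 3.0965.


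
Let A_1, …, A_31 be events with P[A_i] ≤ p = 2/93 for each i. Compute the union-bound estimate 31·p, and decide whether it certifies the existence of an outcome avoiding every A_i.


Union bound: P[∪_{i=1}^{31} A_i] ≤ Σ_i P[A_i] ≤ 31·p = 31·(2/93) = 2/3.
Numerically: 2/3 ≈ 0.66667.
Is 2/3 < 1? YES.
Since P[∪ A_i] ≤ 2/3 < 1, the complement has P[∩ A_i^c] ≥ 1 − 2/3 = 1/3 > 0, so some outcome avoids every A_i.

31·p = 2/3 ≈ 0.66667; existence CERTIFIED by the union bound.


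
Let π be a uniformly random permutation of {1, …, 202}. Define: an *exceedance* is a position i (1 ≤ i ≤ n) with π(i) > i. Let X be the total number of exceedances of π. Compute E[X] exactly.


Write X = Σ_{i=1}^{202} X_i, where X_i = 1_{π(i) > i}.
For each fixed i, π(i) is uniform over {1, …, 202} (marginal of a uniform permutation), so P[π(i) > i] = (n − i)/n. Summing: Σ_{i=1}^{202} (n − i)/n = (0 + 1 + … + 201)/202 = 202(202 − 1)/(2·202) = (202 − 1)/2.
Hence E[X] = Σ_{i=1}^{202} (202 − i)/202 = 201/2 ≈ 100.5000.

E[X] = 201/2 = 100.5000.


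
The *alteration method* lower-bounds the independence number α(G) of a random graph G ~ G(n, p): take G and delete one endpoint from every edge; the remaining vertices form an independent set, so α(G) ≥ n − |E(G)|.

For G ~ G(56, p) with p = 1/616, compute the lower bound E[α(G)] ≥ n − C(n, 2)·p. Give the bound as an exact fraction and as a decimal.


E[|E(G)|] = C(56, 2)·p = 1540 · (1/616) = 5/2.
E[α(G)] ≥ n − E[|E(G)|] = 56 − 5/2 = 107/2.
Numerically: ≈ 53.500.
(This is only a lower bound; the true E[α(G)] may be larger.)

E[α(G)] ≥ 107/2 ≈ 53.500.


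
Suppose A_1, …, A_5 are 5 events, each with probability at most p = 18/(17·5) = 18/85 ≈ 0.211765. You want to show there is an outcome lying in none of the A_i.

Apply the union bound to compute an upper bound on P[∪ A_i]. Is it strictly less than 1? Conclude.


Union bound: P[∪_{i=1}^{5} A_i] ≤ Σ_i P[A_i] ≤ 5·p = 5·(18/85) = 18/17.
Numerically: 18/17 ≈ 1.058824.
Is 18/17 < 1? NO.
Since the bound 18/17 is ≥ 1, the union bound is uninformative here; it does NOT by itself certify existence.

5·p = 18/17 ≈ 1.058824; existence NOT certified by the union bound.


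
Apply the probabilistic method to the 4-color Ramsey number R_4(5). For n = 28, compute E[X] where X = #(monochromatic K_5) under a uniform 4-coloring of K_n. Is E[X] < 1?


E[X] = C(28, 5) · 4^{1 − 10} = 98280 · 4^{−9} = 98280/262144.
As a reduced fraction: E[X] = 12285/32768 ≈ 0.37491.
Is E[X] < 1? YES.
Since E[X] < 1, there exists a 4-coloring of K_{28} with no monochromatic K_5; hence R_4(5) > 28.

E[X] = 12285/32768 ≈ 0.37491; E[X] < 1, so R_4(5) > 28.


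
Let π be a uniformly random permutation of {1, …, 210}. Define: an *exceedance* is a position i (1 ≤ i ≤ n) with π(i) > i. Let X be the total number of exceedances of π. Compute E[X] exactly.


Write X = Σ_{i=1}^{210} X_i, where X_i = 1_{π(i) > i}.
For each fixed i, π(i) is uniform over {1, …, 210} (marginal of a uniform permutation), so P[π(i) > i] = (n − i)/n. Summing: Σ_{i=1}^{210} (n − i)/n = (0 + 1 + … + 209)/210 = 210(210 − 1)/(2·210) = (210 − 1)/2.
Hence E[X] = Σ_{i=1}^{210} (210 − i)/210 = 209/2 ≈ 104.500.

E[X] = 209/2 = 104.500.


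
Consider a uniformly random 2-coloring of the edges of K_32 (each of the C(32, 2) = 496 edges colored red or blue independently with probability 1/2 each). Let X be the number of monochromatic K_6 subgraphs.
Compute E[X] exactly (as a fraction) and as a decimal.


Let X = Σ_S X_S over the C(32, 6) = 906192 subsets S of size 6, where X_S = 1 if the K_6 on S is monochromatic.
For a fixed S, the K_6 on S has C(6, 2) = 15 edges. P[all 15 edges red] = (1/2)^15, and likewise for blue, so P[monochromatic] = 2·(1/2)^15 = 2^{1 − 15} = 1/16384.
By linearity of expectation: E[X] = C(32, 6) · 2^{1 − 15} = 906192 · 1/16384 = 56637/1024.
Numerically: E[X] ≈ 55.309570.

E[X] = C(32,6)·2^(1−C(6,2)) = 56637/1024 ≈ 55.309570.


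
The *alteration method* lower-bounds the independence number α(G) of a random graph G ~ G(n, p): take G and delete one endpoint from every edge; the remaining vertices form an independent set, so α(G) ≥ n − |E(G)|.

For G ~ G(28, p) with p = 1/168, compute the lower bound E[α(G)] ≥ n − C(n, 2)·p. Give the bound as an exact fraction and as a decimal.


E[|E(G)|] = C(28, 2)·p = 378 · (1/168) = 9/4.
E[α(G)] ≥ n − E[|E(G)|] = 28 − 9/4 = 103/4.
Numerically: ≈ 25.75000.
(This is only a lower bound; the true E[α(G)] may be larger.)

E[α(G)] ≥ 103/4 ≈ 25.75000.


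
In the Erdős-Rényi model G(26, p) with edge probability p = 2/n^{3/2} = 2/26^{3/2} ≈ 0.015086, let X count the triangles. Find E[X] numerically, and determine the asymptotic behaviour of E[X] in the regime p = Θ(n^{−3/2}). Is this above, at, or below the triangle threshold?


Number of potential triangles: C(26, 3) = 2600.
Each occurs with probability p³ ≈ (0.015086)³ ≈ 3.4332855e-06.
By linearity: E[X] = C(26, 3)·p³ ≈ 2600 · 3.4332855e-06 ≈ 0.00893.
Since α = 3/2 > 1, p = c/n^{3/2} = o(1/n) is below the triangle threshold p ~ 1/n. Asymptotically E[X] ~ (c³/6)·n^{3(1−α)} = (2³/6)·n^{-1.5} → 0, so by Markov's inequality G has no triangles w.h.p.

E[X] ≈ 0.00893; in regime p = Θ(1/n^{3/2}) E[X] tends to 0 (below the triangle threshold p ~ 1/n).


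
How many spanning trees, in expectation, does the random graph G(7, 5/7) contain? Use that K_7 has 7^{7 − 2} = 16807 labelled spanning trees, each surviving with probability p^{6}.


K_7 has 7^{7 − 2} = 16807 labelled spanning trees.
For each such spanning tree H, let X_H = 1 if all 6 edges of H are present in G. Then P[X_H = 1] = p^{6} = (5/7)^{6} = 15625/117649.
By linearity: E[X] = Σ_H E[X_H] = 16807 · p^{6} = 16807 · 15625/117649 = 15625/7.
Numerically: E[X] ≈ 2232.1.

E[X] = 16807 · (5/7)^{6} = 15625/7 ≈ 2232.1.


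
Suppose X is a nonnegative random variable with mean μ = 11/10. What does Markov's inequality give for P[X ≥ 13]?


μ = E[X] = 11/10, a = 13.
Markov: P[X ≥ 13] ≤ μ/a = (11/10)/13 = 11/130.
Numerically: ≈ 0.085.
(Since a = 13 > μ = 1.100, the bound 11/130 is < 1 and informative.)

P[X ≥ 13] ≤ 11/130 ≈ 0.085.


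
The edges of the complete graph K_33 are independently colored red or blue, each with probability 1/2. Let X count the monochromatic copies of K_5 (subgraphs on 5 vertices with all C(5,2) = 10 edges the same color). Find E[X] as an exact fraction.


Let X = Σ_S X_S over the C(33, 5) = 237336 subsets S of size 5, where X_S = 1 if the K_5 on S is monochromatic.
For a fixed S, the K_5 on S has C(5, 2) = 10 edges. P[all 10 edges red] = (1/2)^10, and likewise for blue, so P[monochromatic] = 2·(1/2)^10 = 2^{1 − 10} = 1/512.
Summing: E[X] = C(33, 5) · 2^{1 − 10} = 237336 · 1/512 = 29667/64.
Numerically: E[X] ≈ 463.5469.

E[X] = C(33,5)·2^(1−C(5,2)) = 29667/64 ≈ 463.5469.


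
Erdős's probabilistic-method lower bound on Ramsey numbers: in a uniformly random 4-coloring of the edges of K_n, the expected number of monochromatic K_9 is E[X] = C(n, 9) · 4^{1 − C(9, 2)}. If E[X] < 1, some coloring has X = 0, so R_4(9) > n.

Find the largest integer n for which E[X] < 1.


We need C(n, 9) · 4^{1 − 36} < 1, i.e. C(n, 9) < 4^{36 − 1} = 1180591620717411303424.
Check values of n near the boundary:
  n = 912: C(912, 9) = 1156095740032081475120; 1156095740032081475120 < 1180591620717411303424? YES
  n = 913: C(913, 9) = 1167605542753639808390; 1167605542753639808390 < 1180591620717411303424? YES
  n = 914: C(914, 9) = 1179217089587653905932; 1179217089587653905932 < 1180591620717411303424? YES
  n = 915: C(915, 9) = 1190931166636537885130; 1190931166636537885130 < 1180591620717411303424? NO
  n = 916: C(916, 9) = 1202748565202942340440; 1202748565202942340440 < 1180591620717411303424? NO
  n = 917: C(917, 9) = 1214670081818390006810; 1214670081818390006810 < 1180591620717411303424? NO
The largest n with C(n, 9) < 1180591620717411303424 is n = 914 (where E[X] = 294804272396913476483/295147905179352825856 ≈ 0.99884). Hence R_4(9) > 914, i.e. R_4(9) ≥ 915.

Largest n = 914; hence R_4(9) > 914.


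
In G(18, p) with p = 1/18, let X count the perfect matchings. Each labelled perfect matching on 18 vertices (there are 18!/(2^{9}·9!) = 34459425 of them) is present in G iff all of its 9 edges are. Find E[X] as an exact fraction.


K_18 has 18!/(2^{9}·9!) = 34459425 labelled perfect matchings.
For each such perfect matching H, let X_H = 1 if all 9 edges of H are present in G. Then P[X_H = 1] = p^{9} = (1/18)^{9} = 1/198359290368.
Summing the indicators: E[X] = Σ_H E[X_H] = 34459425 · p^{9} = 34459425 · 1/198359290368 = 425425/2448880128.
Numerically: E[X] ≈ 0.00017372.

E[X] = 34459425 · (1/18)^{9} = 425425/2448880128 ≈ 0.00017372.


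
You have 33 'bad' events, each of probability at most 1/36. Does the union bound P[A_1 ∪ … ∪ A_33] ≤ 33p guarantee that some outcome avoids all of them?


Union bound: P[∪_{i=1}^{33} A_i] ≤ Σ_i P[A_i] ≤ 33·p = 33·(1/36) = 11/12.
Numerically: 11/12 ≈ 0.9166667.
Is 11/12 < 1? YES.
Since P[∪ A_i] ≤ 11/12 < 1, the complement has P[∩ A_i^c] ≥ 1 − 11/12 = 1/12 > 0, so some outcome avoids every A_i.

33·p = 11/12 ≈ 0.9166667; existence CERTIFIED by the union bound.


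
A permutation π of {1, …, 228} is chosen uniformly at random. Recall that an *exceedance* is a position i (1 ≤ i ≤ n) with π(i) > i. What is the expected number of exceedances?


Write X = Σ_{i=1}^{228} X_i, where X_i = 1_{π(i) > i}.
For each fixed i, π(i) is uniform over {1, …, 228} (marginal of a uniform permutation), so P[π(i) > i] = (n − i)/n. Summing: Σ_{i=1}^{228} (n − i)/n = (0 + 1 + … + 227)/228 = 228(228 − 1)/(2·228) = (228 − 1)/2.
Hence E[X] = Σ_{i=1}^{228} (228 − i)/228 = 227/2 ≈ 113.500000.

E[X] = 227/2 = 113.500000.


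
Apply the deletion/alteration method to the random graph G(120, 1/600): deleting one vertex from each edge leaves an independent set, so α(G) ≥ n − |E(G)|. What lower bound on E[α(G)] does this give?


E[|E(G)|] = C(120, 2)·p = 7140 · (1/600) = 119/10.
E[α(G)] ≥ n − E[|E(G)|] = 120 − 119/10 = 1081/10.
Numerically: ≈ 108.100.
(This is only a lower bound; the true E[α(G)] may be larger.)

E[α(G)] ≥ 1081/10 ≈ 108.100.


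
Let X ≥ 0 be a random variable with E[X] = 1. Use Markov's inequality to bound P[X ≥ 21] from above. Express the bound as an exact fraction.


μ = E[X] = 1, a = 21.
Markov: P[X ≥ 21] ≤ μ/a = (1)/21 = 1/21.
Numerically: ≈ 0.04762.
(Since a = 21 > μ = 1.00000, the bound 1/21 is < 1 and informative.)

P[X ≥ 21] ≤ 1/21 ≈ 0.04762.


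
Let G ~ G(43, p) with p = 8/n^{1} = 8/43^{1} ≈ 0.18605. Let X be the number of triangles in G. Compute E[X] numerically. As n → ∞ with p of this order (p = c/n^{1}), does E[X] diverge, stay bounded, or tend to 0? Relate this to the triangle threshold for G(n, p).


Number of potential triangles: C(43, 3) = 12341.
Each occurs with probability p³ ≈ (0.18605)³ ≈ 6.4396846e-03.
By linearity: E[X] = C(43, 3)·p³ ≈ 12341 · 6.4396846e-03 ≈ 79.47215.
Here α = 1, so p = 8/n is exactly at the triangle threshold p ~ 1/n. Asymptotically E[X] → c³/6 = 8³/6 = 256/3 ≈ 85.33333, a bounded constant. In this regime the triangle count is asymptotically Poisson(c³/6).

E[X] ≈ 79.47215; in regime p = Θ(1/n^{1}) E[X] stays bounded (at the triangle threshold p ~ 1/n).


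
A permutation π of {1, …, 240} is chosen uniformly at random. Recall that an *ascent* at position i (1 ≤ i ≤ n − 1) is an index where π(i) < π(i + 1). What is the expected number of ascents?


Write X = Σ X_I over i = 1, …, 239, with X_I the indicator of one ascent.
There are 239 indicators.
For each fixed i, the pair (π(i), π(i+1)) is a uniformly random ordered pair of distinct values from {1, …, 240}; by symmetry P[π(i) < π(i+1)] = 1/2.
By linearity: E[X] = 239 · (1/2) = (240 − 1) · (1/2) = 239/2 ≈ 119.500000.

E[X] = 239/2 = 119.500000.


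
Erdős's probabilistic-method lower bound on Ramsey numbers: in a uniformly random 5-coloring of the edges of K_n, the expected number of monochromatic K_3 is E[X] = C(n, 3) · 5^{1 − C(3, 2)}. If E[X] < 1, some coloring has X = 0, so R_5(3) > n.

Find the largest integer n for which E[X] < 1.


We need C(n, 3) · 5^{1 − 3} < 1, i.e. C(n, 3) < 5^{3 − 1} = 25.
Check values of n near the boundary:
  n = 3: C(3, 3) = 1; 1 < 25? YES
  n = 4: C(4, 3) = 4; 4 < 25? YES
  n = 5: C(5, 3) = 10; 10 < 25? YES
  n = 6: C(6, 3) = 20; 20 < 25? YES
  n = 7: C(7, 3) = 35; 35 < 25? NO
The largest n with C(n, 3) < 25 is n = 6 (where E[X] = 4/5 ≈ 0.800000). Hence R_5(3) > 6, i.e. R_5(3) ≥ 7.

Largest n = 6; hence R_5(3) > 6.


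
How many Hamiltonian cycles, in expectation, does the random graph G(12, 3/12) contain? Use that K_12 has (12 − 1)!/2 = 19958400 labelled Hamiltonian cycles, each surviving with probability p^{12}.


K_12 has (12 − 1)!/2 = 19958400 labelled Hamiltonian cycles.
For each such Hamiltonian cycle H, let X_H = 1 if all 12 edges of H are present in G. Then P[X_H = 1] = p^{12} = (1/4)^{12} = 1/16777216.
By linearity of expectation: E[X] = Σ_H E[X_H] = 19958400 · p^{12} = 19958400 · 1/16777216 = 155925/131072.
Numerically: E[X] ≈ 1.1896.

E[X] = 19958400 · (1/4)^{12} = 155925/131072 ≈ 1.1896.


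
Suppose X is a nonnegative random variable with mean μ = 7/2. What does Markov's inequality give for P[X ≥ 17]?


μ = E[X] = 7/2, a = 17.
Markov: P[X ≥ 17] ≤ μ/a = (7/2)/17 = 7/34.
Numerically: ≈ 0.2059.
(Since a = 17 > μ = 3.5000, the bound 7/34 is < 1 and informative.)

P[X ≥ 17] ≤ 7/34 ≈ 0.2059.


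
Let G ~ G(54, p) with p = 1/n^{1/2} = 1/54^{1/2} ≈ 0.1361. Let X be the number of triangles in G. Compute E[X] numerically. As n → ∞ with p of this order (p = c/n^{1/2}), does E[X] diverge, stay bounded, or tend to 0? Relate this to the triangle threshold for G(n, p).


Number of potential triangles: C(54, 3) = 24804.
Each occurs with probability p³ ≈ (0.1361)³ ≈ 2.520051e-03.
By linearity: E[X] = C(54, 3)·p³ ≈ 24804 · 2.520051e-03 ≈ 62.5073.
Since α = 1/2 < 1, p = c/n^{1/2} ≫ 1/n is above the triangle threshold p ~ 1/n. Asymptotically E[X] ~ (c³/6)·n^{3(1−α)} = (1³/6)·n^{1.5} → ∞; triangles are abundant w.h.p.

E[X] ≈ 62.5073; in regime p = Θ(1/n^{1/2}) E[X] diverges (above the triangle threshold p ~ 1/n).


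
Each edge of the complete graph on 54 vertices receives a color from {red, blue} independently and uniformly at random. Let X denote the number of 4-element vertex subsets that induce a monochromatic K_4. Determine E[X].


Let X = Σ_S X_S over the C(54, 4) = 316251 subsets S of size 4, where X_S = 1 if the K_4 on S is monochromatic.
For a fixed S, the K_4 on S has C(4, 2) = 6 edges. P[all 6 edges red] = (1/2)^6, and likewise for blue, so P[monochromatic] = 2·(1/2)^6 = 2^{1 − 6} = 1/32.
By linearity: E[X] = C(54, 4) · 2^{1 − 6} = 316251 · 1/32 = 316251/32.
Numerically: E[X] ≈ 9882.8438.

E[X] = C(54,4)·2^(1−C(4,2)) = 316251/32 ≈ 9882.8438.


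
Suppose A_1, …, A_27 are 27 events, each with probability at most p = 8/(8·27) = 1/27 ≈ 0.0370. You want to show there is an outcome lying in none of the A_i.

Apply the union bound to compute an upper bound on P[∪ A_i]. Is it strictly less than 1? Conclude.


Union bound: P[∪_{i=1}^{27} A_i] ≤ Σ_i P[A_i] ≤ 27·p = 27·(1/27) = 1.
Numerically: 1 ≈ 1.0000.
Is 1 < 1? NO.
Since the bound 1 is ≥ 1, the union bound is uninformative here; it does NOT by itself certify existence.

27·p = 1 ≈ 1.0000; existence NOT certified by the union bound.


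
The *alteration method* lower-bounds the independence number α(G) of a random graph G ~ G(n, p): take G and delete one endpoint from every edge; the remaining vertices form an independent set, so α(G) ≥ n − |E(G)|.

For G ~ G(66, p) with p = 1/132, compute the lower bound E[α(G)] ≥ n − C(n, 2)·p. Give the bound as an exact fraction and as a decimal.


E[|E(G)|] = C(66, 2)·p = 2145 · (1/132) = 65/4.
E[α(G)] ≥ n − E[|E(G)|] = 66 − 65/4 = 199/4.
Numerically: ≈ 49.75000.
(This is only a lower bound; the true E[α(G)] may be larger.)

E[α(G)] ≥ 199/4 ≈ 49.75000.


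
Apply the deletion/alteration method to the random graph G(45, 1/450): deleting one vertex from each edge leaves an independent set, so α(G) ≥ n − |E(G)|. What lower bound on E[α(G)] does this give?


E[|E(G)|] = C(45, 2)·p = 990 · (1/450) = 11/5.
E[α(G)] ≥ n − E[|E(G)|] = 45 − 11/5 = 214/5.
Numerically: ≈ 42.8000.
(This is only a lower bound; the true E[α(G)] may be larger.)

E[α(G)] ≥ 214/5 ≈ 42.8000.


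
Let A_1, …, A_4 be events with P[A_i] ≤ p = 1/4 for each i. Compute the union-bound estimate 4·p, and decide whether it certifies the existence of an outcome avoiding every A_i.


Union bound: P[∪_{i=1}^{4} A_i] ≤ Σ_i P[A_i] ≤ 4·p = 4·(1/4) = 1.
Numerically: 1 ≈ 1.00000.
Is 1 < 1? NO.
Since the bound 1 is ≥ 1, the union bound is uninformative here; it does NOT by itself certify existence.

4·p = 1 ≈ 1.00000; existence NOT certified by the union bound.


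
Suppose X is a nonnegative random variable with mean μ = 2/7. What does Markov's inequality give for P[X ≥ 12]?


μ = E[X] = 2/7, a = 12.
Markov: P[X ≥ 12] ≤ μ/a = (2/7)/12 = 1/42.
Numerically: ≈ 0.023810.
(Since a = 12 > μ = 0.285714, the bound 1/42 is < 1 and informative.)

P[X ≥ 12] ≤ 1/42 ≈ 0.023810.


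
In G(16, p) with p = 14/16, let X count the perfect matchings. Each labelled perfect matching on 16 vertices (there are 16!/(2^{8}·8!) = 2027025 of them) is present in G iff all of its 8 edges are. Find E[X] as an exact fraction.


K_16 has 16!/(2^{8}·8!) = 2027025 labelled perfect matchings.
For each such perfect matching H, let X_H = 1 if all 8 edges of H are present in G. Then P[X_H = 1] = p^{8} = (7/8)^{8} = 5764801/16777216.
Summing the indicators: E[X] = Σ_H E[X_H] = 2027025 · p^{8} = 2027025 · 5764801/16777216 = 11685395747025/16777216.
Numerically: E[X] ≈ 6.965e+05.

E[X] = 2027025 · (7/8)^{8} = 11685395747025/16777216 ≈ 6.965e+05.


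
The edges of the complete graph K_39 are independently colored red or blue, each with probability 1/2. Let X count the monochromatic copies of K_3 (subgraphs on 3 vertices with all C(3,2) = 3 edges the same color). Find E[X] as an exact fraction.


Let X = Σ_S X_S over the C(39, 3) = 9139 subsets S of size 3, where X_S = 1 if the K_3 on S is monochromatic.
For a fixed S, the K_3 on S has C(3, 2) = 3 edges. P[all 3 edges red] = (1/2)^3, and likewise for blue, so P[monochromatic] = 2·(1/2)^3 = 2^{1 − 3} = 1/4.
By linearity of expectation: E[X] = C(39, 3) · 2^{1 − 3} = 9139 · 1/4 = 9139/4.
Numerically: E[X] ≈ 2284.75000.

E[X] = C(39,3)·2^(1−C(3,2)) = 9139/4 ≈ 2284.75000.


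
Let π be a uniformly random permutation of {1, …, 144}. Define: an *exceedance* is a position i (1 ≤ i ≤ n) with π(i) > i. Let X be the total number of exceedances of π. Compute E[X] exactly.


Write X = Σ_{i=1}^{144} X_i, where X_i = 1_{π(i) > i}.
For each fixed i, π(i) is uniform over {1, …, 144} (marginal of a uniform permutation), so P[π(i) > i] = (n − i)/n. Summing: Σ_{i=1}^{144} (n − i)/n = (0 + 1 + … + 143)/144 = 144(144 − 1)/(2·144) = (144 − 1)/2.
Hence E[X] = Σ_{i=1}^{144} (144 − i)/144 = 143/2 ≈ 71.500000.

E[X] = 143/2 = 71.500000.


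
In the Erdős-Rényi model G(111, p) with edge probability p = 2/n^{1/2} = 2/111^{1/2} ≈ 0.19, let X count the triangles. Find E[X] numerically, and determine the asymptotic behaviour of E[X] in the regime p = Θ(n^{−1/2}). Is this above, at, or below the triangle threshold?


Number of potential triangles: C(111, 3) = 221815.
Each occurs with probability p³ ≈ (0.19)³ ≈ 6.84078e-03.
By linearity: E[X] = C(111, 3)·p³ ≈ 221815 · 6.84078e-03 ≈ 1517.387.
Since α = 1/2 < 1, p = c/n^{1/2} ≫ 1/n is above the triangle threshold p ~ 1/n. Asymptotically E[X] ~ (c³/6)·n^{3(1−α)} = (2³/6)·n^{1.5} → ∞; triangles are abundant w.h.p.

E[X] ≈ 1517.387; in regime p = Θ(1/n^{1/2}) E[X] diverges (above the triangle threshold p ~ 1/n).


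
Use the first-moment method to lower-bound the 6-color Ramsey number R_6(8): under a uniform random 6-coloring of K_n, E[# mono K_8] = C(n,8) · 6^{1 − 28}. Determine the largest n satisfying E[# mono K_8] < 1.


We need C(n, 8) · 6^{1 − 28} < 1, i.e. C(n, 8) < 6^{28 − 1} = 1023490369077469249536.
Check values of n near the boundary:
  n = 1590: C(1590, 8) = 995397314198933813310; 995397314198933813310 < 1023490369077469249536? YES
  n = 1591: C(1591, 8) = 1000427749141189953870; 1000427749141189953870 < 1023490369077469249536? YES
  n = 1592: C(1592, 8) = 1005480414540892933435; 1005480414540892933435 < 1023490369077469249536? YES
  n = 1593: C(1593, 8) = 1010555394551193970323; 1010555394551193970323 < 1023490369077469249536? YES
  n = 1594: C(1594, 8) = 1015652773590544255167; 1015652773590544255167 < 1023490369077469249536? YES
  n = 1595: C(1595, 8) = 1020772636343363633895; 1020772636343363633895 < 1023490369077469249536? YES
  n = 1596: C(1596, 8) = 1025915067760710553965; 1025915067760710553965 < 1023490369077469249536? NO
  n = 1597: C(1597, 8) = 1031080153060953275445; 1031080153060953275445 < 1023490369077469249536? NO
The largest n with C(n, 8) < 1023490369077469249536 is n = 1595 (where E[X] = 113419181815929292655/113721152119718805504 ≈ 0.997). Hence R_6(8) > 1595, i.e. R_6(8) ≥ 1596.

Largest n = 1595; hence R_6(8) > 1595.


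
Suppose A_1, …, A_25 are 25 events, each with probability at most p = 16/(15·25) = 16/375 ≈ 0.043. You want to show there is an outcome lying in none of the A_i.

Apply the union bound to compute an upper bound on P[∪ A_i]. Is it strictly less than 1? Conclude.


Union bound: P[∪_{i=1}^{25} A_i] ≤ Σ_i P[A_i] ≤ 25·p = 25·(16/375) = 16/15.
Numerically: 16/15 ≈ 1.067.
Is 16/15 < 1? NO.
Since the bound 16/15 is ≥ 1, the union bound is uninformative here; it does NOT by itself certify existence.

25·p = 16/15 ≈ 1.067; existence NOT certified by the union bound.


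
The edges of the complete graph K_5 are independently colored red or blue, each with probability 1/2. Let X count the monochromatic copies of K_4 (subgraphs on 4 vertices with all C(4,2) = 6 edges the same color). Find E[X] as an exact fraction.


Let X = Σ_S X_S over the C(5, 4) = 5 subsets S of size 4, where X_S = 1 if the K_4 on S is monochromatic.
For a fixed S, the K_4 on S has C(4, 2) = 6 edges. P[all 6 edges red] = (1/2)^6, and likewise for blue, so P[monochromatic] = 2·(1/2)^6 = 2^{1 − 6} = 1/32.
By linearity: E[X] = C(5, 4) · 2^{1 − 6} = 5 · 1/32 = 5/32.
Numerically: E[X] ≈ 0.156.

E[X] = C(5,4)·2^(1−C(4,2)) = 5/32 ≈ 0.156.


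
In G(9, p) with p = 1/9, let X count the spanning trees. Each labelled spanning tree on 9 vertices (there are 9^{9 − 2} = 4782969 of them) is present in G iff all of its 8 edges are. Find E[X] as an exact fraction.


K_9 has 9^{9 − 2} = 4782969 labelled spanning trees.
For each such spanning tree H, let X_H = 1 if all 8 edges of H are present in G. Then P[X_H = 1] = p^{8} = (1/9)^{8} = 1/43046721.
By linearity: E[X] = Σ_H E[X_H] = 4782969 · p^{8} = 4782969 · 1/43046721 = 1/9.
Numerically: E[X] ≈ 0.111.

E[X] = 4782969 · (1/9)^{8} = 1/9 ≈ 0.111.


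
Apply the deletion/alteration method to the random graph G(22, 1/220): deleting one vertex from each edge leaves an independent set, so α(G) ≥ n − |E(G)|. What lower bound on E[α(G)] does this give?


E[|E(G)|] = C(22, 2)·p = 231 · (1/220) = 21/20.
E[α(G)] ≥ n − E[|E(G)|] = 22 − 21/20 = 419/20.
Numerically: ≈ 20.950.
(This is only a lower bound; the true E[α(G)] may be larger.)

E[α(G)] ≥ 419/20 ≈ 20.950.


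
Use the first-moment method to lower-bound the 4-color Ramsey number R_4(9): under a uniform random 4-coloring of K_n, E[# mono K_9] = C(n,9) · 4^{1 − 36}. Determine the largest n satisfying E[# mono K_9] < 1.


We need C(n, 9) · 4^{1 − 36} < 1, i.e. C(n, 9) < 4^{36 − 1} = 1180591620717411303424.
Check values of n near the boundary:
  n = 908: C(908, 9) = 1111058428637338083100; 1111058428637338083100 < 1180591620717411303424? YES
  n = 909: C(909, 9) = 1122169012923711463931; 1122169012923711463931 < 1180591620717411303424? YES
  n = 910: C(910, 9) = 1133378248346922788210; 1133378248346922788210 < 1180591620717411303424? YES
  n = 911: C(911, 9) = 1144686900492291197405; 1144686900492291197405 < 1180591620717411303424? YES
  n = 912: C(912, 9) = 1156095740032081475120; 1156095740032081475120 < 1180591620717411303424? YES
  n = 913: C(913, 9) = 1167605542753639808390; 1167605542753639808390 < 1180591620717411303424? YES
  n = 914: C(914, 9) = 1179217089587653905932; 1179217089587653905932 < 1180591620717411303424? YES
  n = 915: C(915, 9) = 1190931166636537885130; 1190931166636537885130 < 1180591620717411303424? NO
  n = 916: C(916, 9) = 1202748565202942340440; 1202748565202942340440 < 1180591620717411303424? NO
  n = 917: C(917, 9) = 1214670081818390006810; 1214670081818390006810 < 1180591620717411303424? NO
The largest n with C(n, 9) < 1180591620717411303424 is n = 914 (where E[X] = 294804272396913476483/295147905179352825856 ≈ 0.99884). Hence R_4(9) > 914, i.e. R_4(9) ≥ 915.

Largest n = 914; hence R_4(9) > 914.


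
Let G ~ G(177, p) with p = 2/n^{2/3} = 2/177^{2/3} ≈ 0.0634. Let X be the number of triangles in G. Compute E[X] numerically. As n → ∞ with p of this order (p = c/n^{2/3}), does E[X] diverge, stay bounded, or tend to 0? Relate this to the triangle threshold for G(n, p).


Number of potential triangles: C(177, 3) = 908600.
Each occurs with probability p³ ≈ (0.0634)³ ≈ 2.55354e-04.
By linearity: E[X] = C(177, 3)·p³ ≈ 908600 · 2.55354e-04 ≈ 232.015.
Since α = 2/3 < 1, p = c/n^{2/3} ≫ 1/n is above the triangle threshold p ~ 1/n. Asymptotically E[X] ~ (c³/6)·n^{3(1−α)} = (2³/6)·n^{1} → ∞; triangles are abundant w.h.p.

E[X] ≈ 232.015; in regime p = Θ(1/n^{2/3}) E[X] diverges (above the triangle threshold p ~ 1/n).


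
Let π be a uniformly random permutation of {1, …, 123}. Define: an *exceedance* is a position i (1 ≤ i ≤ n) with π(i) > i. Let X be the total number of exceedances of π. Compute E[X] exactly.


Write X = Σ_{i=1}^{123} X_i, where X_i = 1_{π(i) > i}.
For each fixed i, π(i) is uniform over {1, …, 123} (marginal of a uniform permutation), so P[π(i) > i] = (n − i)/n. Summing: Σ_{i=1}^{123} (n − i)/n = (0 + 1 + … + 122)/123 = 123(123 − 1)/(2·123) = (123 − 1)/2.
Hence E[X] = Σ_{i=1}^{123} (123 − i)/123 = 61 ≈ 61.0000.

E[X] = 61 = 61.0000.


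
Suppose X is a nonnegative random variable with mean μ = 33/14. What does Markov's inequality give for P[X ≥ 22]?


μ = E[X] = 33/14, a = 22.
Markov: P[X ≥ 22] ≤ μ/a = (33/14)/22 = 3/28.
Numerically: ≈ 0.10714.
(Since a = 22 > μ = 2.35714, the bound 3/28 is < 1 and informative.)

P[X ≥ 22] ≤ 3/28 ≈ 0.10714.


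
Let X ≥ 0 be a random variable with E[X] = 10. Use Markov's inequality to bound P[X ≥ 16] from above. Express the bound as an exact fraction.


μ = E[X] = 10, a = 16.
Markov: P[X ≥ 16] ≤ μ/a = (10)/16 = 5/8.
Numerically: ≈ 0.6250.
(Since a = 16 > μ = 10.0000, the bound 5/8 is < 1 and informative.)

P[X ≥ 16] ≤ 5/8 ≈ 0.6250.


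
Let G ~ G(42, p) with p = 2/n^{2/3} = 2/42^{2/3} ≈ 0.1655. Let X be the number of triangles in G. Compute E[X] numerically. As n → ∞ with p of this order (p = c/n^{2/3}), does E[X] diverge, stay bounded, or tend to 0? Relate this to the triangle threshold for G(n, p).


Number of potential triangles: C(42, 3) = 11480.
Each occurs with probability p³ ≈ (0.1655)³ ≈ 4.535147e-03.
By linearity: E[X] = C(42, 3)·p³ ≈ 11480 · 4.535147e-03 ≈ 52.0635.
Since α = 2/3 < 1, p = c/n^{2/3} ≫ 1/n is above the triangle threshold p ~ 1/n. Asymptotically E[X] ~ (c³/6)·n^{3(1−α)} = (2³/6)·n^{1} → ∞; triangles are abundant w.h.p.

E[X] ≈ 52.0635; in regime p = Θ(1/n^{2/3}) E[X] diverges (above the triangle threshold p ~ 1/n).


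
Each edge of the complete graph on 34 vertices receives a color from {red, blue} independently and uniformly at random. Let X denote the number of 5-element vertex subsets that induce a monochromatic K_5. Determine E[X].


Let X = Σ_S X_S over the C(34, 5) = 278256 subsets S of size 5, where X_S = 1 if the K_5 on S is monochromatic.
For a fixed S, the K_5 on S has C(5, 2) = 10 edges. P[all 10 edges red] = (1/2)^10, and likewise for blue, so P[monochromatic] = 2·(1/2)^10 = 2^{1 − 10} = 1/512.
By linearity of expectation: E[X] = C(34, 5) · 2^{1 − 10} = 278256 · 1/512 = 17391/32.
Numerically: E[X] ≈ 543.46875.

E[X] = C(34,5)·2^(1−C(5,2)) = 17391/32 ≈ 543.46875.


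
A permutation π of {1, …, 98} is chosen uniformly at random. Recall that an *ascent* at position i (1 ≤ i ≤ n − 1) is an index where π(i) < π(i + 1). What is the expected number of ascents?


Write X = Σ X_I over i = 1, …, 97, with X_I the indicator of one ascent.
There are 97 indicators.
For each fixed i, the pair (π(i), π(i+1)) is a uniformly random ordered pair of distinct values from {1, …, 98}; by symmetry P[π(i) < π(i+1)] = 1/2.
By linearity: E[X] = 97 · (1/2) = (98 − 1) · (1/2) = 97/2 ≈ 48.5000.

E[X] = 97/2 = 48.5000.


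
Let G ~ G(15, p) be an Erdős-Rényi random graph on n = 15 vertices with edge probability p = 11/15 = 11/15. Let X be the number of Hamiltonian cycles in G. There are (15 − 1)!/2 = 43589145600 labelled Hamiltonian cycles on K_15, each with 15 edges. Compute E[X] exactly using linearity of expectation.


K_15 has (15 − 1)!/2 = 43589145600 labelled Hamiltonian cycles.
For each such Hamiltonian cycle H, let X_H = 1 if all 15 edges of H are present in G. Then P[X_H = 1] = p^{15} = (11/15)^{15} = 4177248169415651/437893890380859375.
By linearity: E[X] = Σ_H E[X_H] = 43589145600 · p^{15} = 43589145600 · 4177248169415651/437893890380859375 = 29972457393249757754368/72081298828125.
Numerically: E[X] ≈ 4.15815e+08.

E[X] = 43589145600 · (11/15)^{15} = 29972457393249757754368/72081298828125 ≈ 4.15815e+08.


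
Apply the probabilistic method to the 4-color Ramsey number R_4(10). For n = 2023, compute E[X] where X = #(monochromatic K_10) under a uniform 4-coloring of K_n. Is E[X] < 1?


E[X] = C(2023, 10) · 4^{1 − 45} = 309399856285778485315440716 · 4^{−44} = 309399856285778485315440716/309485009821345068724781056.
As a reduced fraction: E[X] = 77349964071444621328860179/77371252455336267181195264 ≈ 0.99972.
Is E[X] < 1? YES.
Since E[X] < 1, there exists a 4-coloring of K_{2023} with no monochromatic K_10; hence R_4(10) > 2023.

E[X] = 77349964071444621328860179/77371252455336267181195264 ≈ 0.99972; E[X] < 1, so R_4(10) > 2023.


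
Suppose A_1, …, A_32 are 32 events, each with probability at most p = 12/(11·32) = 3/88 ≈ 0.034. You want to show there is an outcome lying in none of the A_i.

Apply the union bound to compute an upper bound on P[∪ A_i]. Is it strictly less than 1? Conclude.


Union bound: P[∪_{i=1}^{32} A_i] ≤ Σ_i P[A_i] ≤ 32·p = 32·(3/88) = 12/11.
Numerically: 12/11 ≈ 1.091.
Is 12/11 < 1? NO.
Since the bound 12/11 is ≥ 1, the union bound is uninformative here; it does NOT by itself certify existence.

32·p = 12/11 ≈ 1.091; existence NOT certified by the union bound.


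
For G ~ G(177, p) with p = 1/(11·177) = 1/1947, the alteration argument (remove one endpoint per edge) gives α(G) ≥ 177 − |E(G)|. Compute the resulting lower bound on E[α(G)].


E[|E(G)|] = C(177, 2)·p = 15576 · (1/1947) = 8.
E[α(G)] ≥ n − E[|E(G)|] = 177 − 8 = 169.
Numerically: ≈ 169.000.
(This is only a lower bound; the true E[α(G)] may be larger.)

E[α(G)] ≥ 169 ≈ 169.000.


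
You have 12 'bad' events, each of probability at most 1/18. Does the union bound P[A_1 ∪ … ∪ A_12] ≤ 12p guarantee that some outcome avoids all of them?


Union bound: P[∪_{i=1}^{12} A_i] ≤ Σ_i P[A_i] ≤ 12·p = 12·(1/18) = 2/3.
Numerically: 2/3 ≈ 0.66667.
Is 2/3 < 1? YES.
Since P[∪ A_i] ≤ 2/3 < 1, the complement has P[∩ A_i^c] ≥ 1 − 2/3 = 1/3 > 0, so some outcome avoids every A_i.

12·p = 2/3 ≈ 0.66667; existence CERTIFIED by the union bound.


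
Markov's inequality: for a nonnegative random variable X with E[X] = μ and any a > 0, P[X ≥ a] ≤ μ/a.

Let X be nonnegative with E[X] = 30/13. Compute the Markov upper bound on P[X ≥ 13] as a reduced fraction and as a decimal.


μ = E[X] = 30/13, a = 13.
Markov: P[X ≥ 13] ≤ μ/a = (30/13)/13 = 30/169.
Numerically: ≈ 0.1775.
(Since a = 13 > μ = 2.3077, the bound 30/169 is < 1 and informative.)

P[X ≥ 13] ≤ 30/169 ≈ 0.1775.


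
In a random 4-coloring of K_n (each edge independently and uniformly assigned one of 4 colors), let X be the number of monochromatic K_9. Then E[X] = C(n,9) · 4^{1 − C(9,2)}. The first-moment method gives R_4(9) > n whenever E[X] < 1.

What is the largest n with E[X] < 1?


We need C(n, 9) · 4^{1 − 36} < 1, i.e. C(n, 9) < 4^{36 − 1} = 1180591620717411303424.
Check values of n near the boundary:
  n = 912: C(912, 9) = 1156095740032081475120; 1156095740032081475120 < 1180591620717411303424? YES
  n = 913: C(913, 9) = 1167605542753639808390; 1167605542753639808390 < 1180591620717411303424? YES
  n = 914: C(914, 9) = 1179217089587653905932; 1179217089587653905932 < 1180591620717411303424? YES
  n = 915: C(915, 9) = 1190931166636537885130; 1190931166636537885130 < 1180591620717411303424? NO
The largest n with C(n, 9) < 1180591620717411303424 is n = 914 (where E[X] = 294804272396913476483/295147905179352825856 ≈ 0.999). Hence R_4(9) > 914, i.e. R_4(9) ≥ 915.

Largest n = 914; hence R_4(9) > 914.


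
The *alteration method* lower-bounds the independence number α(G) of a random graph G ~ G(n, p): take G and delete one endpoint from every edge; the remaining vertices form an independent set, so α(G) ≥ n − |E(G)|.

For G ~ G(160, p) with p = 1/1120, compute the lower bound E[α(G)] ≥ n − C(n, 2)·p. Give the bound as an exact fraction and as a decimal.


E[|E(G)|] = C(160, 2)·p = 12720 · (1/1120) = 159/14.
E[α(G)] ≥ n − E[|E(G)|] = 160 − 159/14 = 2081/14.
Numerically: ≈ 148.643.
(This is only a lower bound; the true E[α(G)] may be larger.)

E[α(G)] ≥ 2081/14 ≈ 148.643.


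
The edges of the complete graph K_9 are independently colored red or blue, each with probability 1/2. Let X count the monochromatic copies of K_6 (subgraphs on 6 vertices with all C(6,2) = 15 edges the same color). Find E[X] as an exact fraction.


Let X = Σ_S X_S over the C(9, 6) = 84 subsets S of size 6, where X_S = 1 if the K_6 on S is monochromatic.
For a fixed S, the K_6 on S has C(6, 2) = 15 edges. P[all 15 edges red] = (1/2)^15, and likewise for blue, so P[monochromatic] = 2·(1/2)^15 = 2^{1 − 15} = 1/16384.
By linearity of expectation: E[X] = C(9, 6) · 2^{1 − 15} = 84 · 1/16384 = 21/4096.
Numerically: E[X] ≈ 0.0051.

E[X] = C(9,6)·2^(1−C(6,2)) = 21/4096 ≈ 0.0051.


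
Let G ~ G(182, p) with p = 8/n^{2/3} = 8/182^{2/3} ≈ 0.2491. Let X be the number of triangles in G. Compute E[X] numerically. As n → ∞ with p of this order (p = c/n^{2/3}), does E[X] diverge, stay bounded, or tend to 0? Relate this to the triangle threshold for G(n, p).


Number of potential triangles: C(182, 3) = 988260.
Each occurs with probability p³ ≈ (0.2491)³ ≈ 1.545707e-02.
By linearity: E[X] = C(182, 3)·p³ ≈ 988260 · 1.545707e-02 ≈ 15275.6044.
Since α = 2/3 < 1, p = c/n^{2/3} ≫ 1/n is above the triangle threshold p ~ 1/n. Asymptotically E[X] ~ (c³/6)·n^{3(1−α)} = (8³/6)·n^{1} → ∞; triangles are abundant w.h.p.

E[X] ≈ 15275.6044; in regime p = Θ(1/n^{2/3}) E[X] diverges (above the triangle threshold p ~ 1/n).


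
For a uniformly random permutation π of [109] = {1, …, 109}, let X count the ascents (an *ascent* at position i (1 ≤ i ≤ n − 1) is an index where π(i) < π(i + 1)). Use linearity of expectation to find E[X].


Write X = Σ X_I over i = 1, …, 108, with X_I the indicator of one ascent.
There are 108 indicators.
For each fixed i, the pair (π(i), π(i+1)) is a uniformly random ordered pair of distinct values from {1, …, 109}; by symmetry P[π(i) < π(i+1)] = 1/2.
By linearity: E[X] = 108 · (1/2) = (109 − 1) · (1/2) = 54 ≈ 54.000000.

E[X] = 54 = 54.000000.


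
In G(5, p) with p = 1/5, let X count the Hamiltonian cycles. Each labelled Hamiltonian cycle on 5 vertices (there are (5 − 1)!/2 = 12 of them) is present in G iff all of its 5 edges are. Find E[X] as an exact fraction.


K_5 has (5 − 1)!/2 = 12 labelled Hamiltonian cycles.
For each such Hamiltonian cycle H, let X_H = 1 if all 5 edges of H are present in G. Then P[X_H = 1] = p^{5} = (1/5)^{5} = 1/3125.
By linearity: E[X] = Σ_H E[X_H] = 12 · p^{5} = 12 · 1/3125 = 12/3125.
Numerically: E[X] ≈ 0.00384.

E[X] = 12 · (1/5)^{5} = 12/3125 ≈ 0.00384.
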